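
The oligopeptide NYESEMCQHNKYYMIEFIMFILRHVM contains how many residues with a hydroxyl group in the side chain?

S, T, and Y are the three residues with a side-chain hydroxyl.
Matching residues: Y2, S4, Y12, Y13.

4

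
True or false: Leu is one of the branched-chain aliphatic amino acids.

The BCAAs are Val, Leu, and Ile — aliphatic side chains with a branch point.
Leucine is in this group.

True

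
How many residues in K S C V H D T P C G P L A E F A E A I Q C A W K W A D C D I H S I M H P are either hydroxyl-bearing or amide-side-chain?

Hydroxyl-bearing: S, T, Y. Amide-side-chain: N, Q.
Hydroxyl-bearing residues here: S2, T7, S32 (3).
Amide-side-chain residues here: Q20 (1).
The two groups share no amino acid, so total = 3 + 1 = 4.

4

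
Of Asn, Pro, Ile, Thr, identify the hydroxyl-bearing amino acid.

Thr

The –OH-bearing residues are Ser, Thr (aliphatic alcohols), and Tyr (phenol).
Of the listed options, only Thr belongs to this group.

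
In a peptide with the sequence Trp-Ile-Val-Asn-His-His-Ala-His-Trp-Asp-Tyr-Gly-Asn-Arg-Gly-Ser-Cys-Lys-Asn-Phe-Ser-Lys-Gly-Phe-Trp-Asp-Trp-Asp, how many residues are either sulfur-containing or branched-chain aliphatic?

3

Sulfur-containing: C, M. Branched-chain aliphatic: I, L, V.
Sulfur-containing residues here: Cys17 (1).
Branched-chain aliphatic residues here: Ile2, Val3 (2).
The two groups share no amino acid, so total = 1 + 2 = 3.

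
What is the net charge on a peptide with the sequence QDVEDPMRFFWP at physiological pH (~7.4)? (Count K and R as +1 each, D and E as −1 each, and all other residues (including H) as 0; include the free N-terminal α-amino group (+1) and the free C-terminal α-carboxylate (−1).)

-2

Positive (K, R): R8 → +1.
Negative (D, E): D2, E4, D5 → −3.
The N-terminus (+1) and C-terminus (−1) cancel.
Net charge = (+1) + (−3) = −2.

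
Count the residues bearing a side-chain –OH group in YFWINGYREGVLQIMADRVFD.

2

The –OH-bearing residues are Ser, Thr (aliphatic alcohols), and Tyr (phenol).
Matching residues: Y1, Y7.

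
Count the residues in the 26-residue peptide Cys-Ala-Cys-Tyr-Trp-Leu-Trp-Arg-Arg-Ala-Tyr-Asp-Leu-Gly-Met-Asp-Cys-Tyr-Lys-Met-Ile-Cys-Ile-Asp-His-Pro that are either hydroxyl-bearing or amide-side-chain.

3

Hydroxyl-bearing: S, T, Y. Amide-side-chain: N, Q.
Hydroxyl-bearing residues here: Tyr4, Tyr11, Tyr18 (3).
Amide-side-chain residues here: none (0).
The two groups share no amino acid, so total = 3 + 0 = 3.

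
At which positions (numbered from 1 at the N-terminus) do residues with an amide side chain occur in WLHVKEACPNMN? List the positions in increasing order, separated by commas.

10, 12

Asparagine (N) and glutamine (Q) have uncharged amide side chains.
Matching residues: N10, N12.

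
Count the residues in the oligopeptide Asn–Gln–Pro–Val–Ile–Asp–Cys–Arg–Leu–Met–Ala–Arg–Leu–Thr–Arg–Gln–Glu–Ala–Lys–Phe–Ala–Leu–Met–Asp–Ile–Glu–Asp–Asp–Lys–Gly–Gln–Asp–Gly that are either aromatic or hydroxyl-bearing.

2

Aromatic: F, W, Y. Hydroxyl-bearing: S, T, Y.
Aromatic residues here: Phe20 (1).
Hydroxyl-bearing residues here: Thr14 (1).
(Y belongs to both groups, but none appear in this sequence.) Total = 1 + 1 = 2.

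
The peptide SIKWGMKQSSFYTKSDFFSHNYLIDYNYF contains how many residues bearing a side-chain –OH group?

10

Serine (S), threonine (T), and tyrosine (Y) each carry a hydroxyl group on the side chain.
Matching residues: S1, S9, S10, Y12, T13, S15, S19, Y22, Y26, Y28.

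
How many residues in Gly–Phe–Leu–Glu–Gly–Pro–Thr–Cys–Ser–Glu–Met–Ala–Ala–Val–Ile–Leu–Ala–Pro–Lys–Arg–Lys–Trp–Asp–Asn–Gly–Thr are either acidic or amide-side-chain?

Acidic: D, E. Amide-side-chain: N, Q.
Acidic residues here: Glu4, Glu10, Asp23 (3).
Amide-side-chain residues here: Asn24 (1).
The two groups share no amino acid, so total = 3 + 1 = 4.

4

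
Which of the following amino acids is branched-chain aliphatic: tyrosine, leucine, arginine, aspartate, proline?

V, L, and I make up the branched-chain aliphatic group.
Of the listed options, only leucine belongs to this group.

leucine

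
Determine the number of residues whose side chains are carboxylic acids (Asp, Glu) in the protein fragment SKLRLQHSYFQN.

None of the 12 residues belong to this group.

0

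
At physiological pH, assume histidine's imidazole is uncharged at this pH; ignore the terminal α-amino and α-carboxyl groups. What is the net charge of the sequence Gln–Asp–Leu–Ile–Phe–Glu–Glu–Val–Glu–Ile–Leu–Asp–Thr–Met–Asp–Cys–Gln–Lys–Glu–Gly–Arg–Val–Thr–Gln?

-5

The side chains ionized at physiological pH are Lys/Arg (+1) and Asp/Glu (−1); with His treated as neutral, nothing else contributes.
Positive (K, R): Lys18, Arg21 → +2.
Negative (D, E): Asp2, Glu6, Glu7, Glu9, Asp12, Asp15, Glu19 → −7.
Net charge = (+2) + (−7) = −5.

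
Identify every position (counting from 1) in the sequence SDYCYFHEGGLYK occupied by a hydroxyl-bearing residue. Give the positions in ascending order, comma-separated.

Serine (S), threonine (T), and tyrosine (Y) each carry a hydroxyl group on the side chain.
Matching residues: S1, Y3, Y5, Y12.

1, 3, 5, 12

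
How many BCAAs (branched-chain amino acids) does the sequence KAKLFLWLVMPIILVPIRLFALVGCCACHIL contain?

14

The BCAAs are Val, Leu, and Ile — aliphatic side chains with a branch point.
Matching residues: L4, L6, L8, V9, I12, I13, L14, V15, I17, L19, L22, V23, I30, L31.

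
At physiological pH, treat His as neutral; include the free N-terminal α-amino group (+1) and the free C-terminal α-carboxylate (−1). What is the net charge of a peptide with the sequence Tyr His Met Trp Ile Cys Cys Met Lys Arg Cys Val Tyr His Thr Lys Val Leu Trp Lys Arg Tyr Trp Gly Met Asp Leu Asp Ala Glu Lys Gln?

The side chains ionized at physiological pH are Lys/Arg (+1) and Asp/Glu (−1); with His treated as neutral, nothing else contributes.
Positive (K, R): Lys9, Arg10, Lys16, Lys20, Arg21, Lys31 → +6.
Negative (D, E): Asp26, Asp28, Glu30 → −3.
The N-terminus (+1) and C-terminus (−1) cancel.
Net charge = (+6) + (−3) = +3.

+3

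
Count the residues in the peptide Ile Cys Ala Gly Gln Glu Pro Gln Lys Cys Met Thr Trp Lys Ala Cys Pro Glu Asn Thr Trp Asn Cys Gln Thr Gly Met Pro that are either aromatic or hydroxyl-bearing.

5

Aromatic: F, W, Y. Hydroxyl-bearing: S, T, Y.
Aromatic residues here: Trp13, Trp21 (2).
Hydroxyl-bearing residues here: Thr12, Thr20, Thr25 (3).
(Y belongs to both groups, but none appear in this sequence.) Total = 2 + 3 = 5.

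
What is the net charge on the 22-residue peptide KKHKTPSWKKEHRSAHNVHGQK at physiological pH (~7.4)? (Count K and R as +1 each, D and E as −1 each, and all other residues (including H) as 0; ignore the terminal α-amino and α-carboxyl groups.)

+6

Positive (K, R): K1, K2, K4, K9, K10, R13, K22 → +7.
Negative (D, E): E11 → −1.
Net charge = (+7) + (−1) = +6.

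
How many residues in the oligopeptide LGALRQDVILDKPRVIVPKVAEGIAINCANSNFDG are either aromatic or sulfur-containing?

Aromatic: F, W, Y. Sulfur-containing: C, M.
Aromatic residues here: F33 (1).
Sulfur-containing residues here: C28 (1).
The two groups share no amino acid, so total = 1 + 1 = 2.

2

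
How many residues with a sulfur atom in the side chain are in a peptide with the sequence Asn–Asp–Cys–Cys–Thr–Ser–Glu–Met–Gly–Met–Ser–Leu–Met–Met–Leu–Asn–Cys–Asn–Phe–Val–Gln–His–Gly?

Cysteine (C, thiol) and methionine (M, thioether) are the two sulfur-containing amino acids.
Matching residues: Cys3, Cys4, Met8, Met10, Met13, Met14, Cys17.

7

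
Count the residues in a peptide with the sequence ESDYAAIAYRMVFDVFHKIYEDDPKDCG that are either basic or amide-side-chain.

4

Basic: H, K, R. Amide-side-chain: N, Q.
Basic residues here: R10, H17, K18, K25 (4).
Amide-side-chain residues here: none (0).
The two groups share no amino acid, so total = 4 + 0 = 4.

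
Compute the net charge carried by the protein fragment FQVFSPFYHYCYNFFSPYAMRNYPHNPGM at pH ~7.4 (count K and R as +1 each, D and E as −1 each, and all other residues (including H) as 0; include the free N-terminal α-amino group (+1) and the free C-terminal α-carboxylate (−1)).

+1

Positive (K, R): R21 → +1.
Negative (D, E): none → −0.
The N-terminus (+1) and C-terminus (−1) cancel.
Net charge = (+1) + (−0) = +1.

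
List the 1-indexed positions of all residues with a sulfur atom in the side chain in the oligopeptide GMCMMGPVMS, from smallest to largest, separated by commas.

2, 3, 4, 5, 9

The sulfur-bearing residues are cysteine (–SH) and methionine (–S–CH₃).
Matching residues: M2, C3, M4, M5, M9.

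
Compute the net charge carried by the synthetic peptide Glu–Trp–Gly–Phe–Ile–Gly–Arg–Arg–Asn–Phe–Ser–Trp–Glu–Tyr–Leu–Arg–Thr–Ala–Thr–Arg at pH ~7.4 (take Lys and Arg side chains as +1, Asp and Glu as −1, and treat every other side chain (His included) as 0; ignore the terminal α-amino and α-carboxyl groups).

+2

Positive (K, R): Arg7, Arg8, Arg16, Arg20 → +4.
Negative (D, E): Glu1, Glu13 → −2.
Net charge = (+4) + (−2) = +2.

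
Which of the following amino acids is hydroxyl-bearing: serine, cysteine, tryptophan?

S, T, and Y are the three residues with a side-chain hydroxyl.
Of the listed options, only serine belongs to this group.

serine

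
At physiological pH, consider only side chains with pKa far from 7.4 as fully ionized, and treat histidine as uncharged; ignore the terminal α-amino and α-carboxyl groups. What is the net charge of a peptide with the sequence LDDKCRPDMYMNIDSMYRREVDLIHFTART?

The side chains ionized at physiological pH are Lys/Arg (+1) and Asp/Glu (−1); with His treated as neutral, nothing else contributes.
Positive (K, R): K4, R6, R18, R19, R29 → +5.
Negative (D, E): D2, D3, D8, D14, E20, D22 → −6.
Net charge = (+5) + (−6) = −1.

-1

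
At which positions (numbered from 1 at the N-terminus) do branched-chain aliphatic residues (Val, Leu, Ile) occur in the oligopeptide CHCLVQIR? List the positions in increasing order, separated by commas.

4, 5, 7

Matching residues: L4, V5, I7.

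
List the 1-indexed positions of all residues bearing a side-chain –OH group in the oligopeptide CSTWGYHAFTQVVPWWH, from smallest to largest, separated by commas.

2, 3, 6, 10

S, T, and Y are the three residues with a side-chain hydroxyl.
Matching residues: S2, T3, Y6, T10.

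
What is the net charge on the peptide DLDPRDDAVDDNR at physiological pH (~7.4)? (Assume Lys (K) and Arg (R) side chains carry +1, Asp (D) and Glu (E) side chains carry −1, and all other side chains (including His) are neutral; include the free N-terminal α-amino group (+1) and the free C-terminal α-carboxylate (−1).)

-4

Positive (K, R): R5, R13 → +2.
Negative (D, E): D1, D3, D6, D7, D10, D11 → −6.
The N-terminus (+1) and C-terminus (−1) cancel.
Net charge = (+2) + (−6) = −4.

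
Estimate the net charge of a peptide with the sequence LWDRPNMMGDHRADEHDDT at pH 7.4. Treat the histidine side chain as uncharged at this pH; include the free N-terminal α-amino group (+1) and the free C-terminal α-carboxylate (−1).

-4

At pH ~7.4 the Lys and Arg side chains are protonated (+1), the Asp and Glu side chains are deprotonated (−1), and with His taken as neutral all other side chains carry no charge.
Positive (K, R): R4, R12 → +2.
Negative (D, E): D3, D10, D14, E15, D17, D18 → −6.
The N-terminus (+1) and C-terminus (−1) cancel.
Net charge = (+2) + (−6) = −4.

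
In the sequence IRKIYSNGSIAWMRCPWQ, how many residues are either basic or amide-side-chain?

Basic: H, K, R. Amide-side-chain: N, Q.
Basic residues here: R2, K3, R14 (3).
Amide-side-chain residues here: N7, Q18 (2).
The two groups share no amino acid, so total = 3 + 2 = 5.

5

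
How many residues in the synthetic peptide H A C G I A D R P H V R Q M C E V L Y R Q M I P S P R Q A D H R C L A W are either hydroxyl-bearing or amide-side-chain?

Hydroxyl-bearing: S, T, Y. Amide-side-chain: N, Q.
Hydroxyl-bearing residues here: Y19, S25 (2).
Amide-side-chain residues here: Q13, Q21, Q28 (3).
The two groups share no amino acid, so total = 2 + 3 = 5.

5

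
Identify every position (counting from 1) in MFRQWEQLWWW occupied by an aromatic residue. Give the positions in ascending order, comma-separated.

Matching residues: F2, W5, W9, W10, W11.

2, 5, 9, 10, 11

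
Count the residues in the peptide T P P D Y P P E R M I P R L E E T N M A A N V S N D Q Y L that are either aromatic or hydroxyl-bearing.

5

Aromatic: F, W, Y. Hydroxyl-bearing: S, T, Y.
Aromatic residues here: Y5, Y28 (2).
Hydroxyl-bearing residues here: T1, Y5, T17, S24, Y28 (5).
Y is in both groups, so the 2 Y residues must not be double-counted.
Total = 2 + 5 − 2 = 5.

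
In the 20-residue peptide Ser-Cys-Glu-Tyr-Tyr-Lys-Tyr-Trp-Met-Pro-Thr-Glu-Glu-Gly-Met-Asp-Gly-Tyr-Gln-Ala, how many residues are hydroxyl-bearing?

S, T, and Y are the three residues with a side-chain hydroxyl.
Matching residues: Ser1, Tyr4, Tyr5, Tyr7, Thr11, Tyr18.

6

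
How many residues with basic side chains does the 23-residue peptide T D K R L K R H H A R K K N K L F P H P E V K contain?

Lysine (K), arginine (R), and histidine (H) have basic, nitrogen-containing side chains.
Matching residues: K3, R4, K6, R7, H8, H9, R11, K12, K13, K15, H19, K23.

12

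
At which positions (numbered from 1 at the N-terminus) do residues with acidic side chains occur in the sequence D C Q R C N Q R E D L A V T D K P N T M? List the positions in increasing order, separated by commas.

1, 9, 10, 15

Aspartate (D) and glutamate (E) have carboxylic-acid side chains and are the acidic amino acids.
Matching residues: D1, E9, D10, D15.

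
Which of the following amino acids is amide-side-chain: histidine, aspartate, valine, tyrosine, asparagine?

asparagine

Only N (asparagine) and Q (glutamine) carry a side-chain carboxamide.
Of the listed options, only asparagine belongs to this group.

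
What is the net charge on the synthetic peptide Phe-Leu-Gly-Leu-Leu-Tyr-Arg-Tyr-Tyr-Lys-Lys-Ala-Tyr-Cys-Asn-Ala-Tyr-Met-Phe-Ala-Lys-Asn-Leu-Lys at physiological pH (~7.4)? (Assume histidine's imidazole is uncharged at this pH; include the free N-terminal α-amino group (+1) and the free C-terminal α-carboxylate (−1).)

Near pH 7.4, K and R contribute +1 each, D and E contribute −1 each, and every other side chain (His included, as stated) is uncharged.
Positive (K, R): Arg7, Lys10, Lys11, Lys21, Lys24 → +5.
Negative (D, E): none → −0.
The N-terminus (+1) and C-terminus (−1) cancel.
Net charge = (+5) + (−0) = +5.

+5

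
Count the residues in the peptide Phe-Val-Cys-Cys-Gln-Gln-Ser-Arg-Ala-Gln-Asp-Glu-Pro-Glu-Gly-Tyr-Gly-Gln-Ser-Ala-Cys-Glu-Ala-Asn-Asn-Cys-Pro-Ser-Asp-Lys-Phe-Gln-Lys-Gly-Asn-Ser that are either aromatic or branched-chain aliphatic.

Aromatic: F, W, Y. Branched-chain aliphatic: I, L, V.
Aromatic residues here: Phe1, Tyr16, Phe31 (3).
Branched-chain aliphatic residues here: Val2 (1).
The two groups share no amino acid, so total = 3 + 1 = 4.

4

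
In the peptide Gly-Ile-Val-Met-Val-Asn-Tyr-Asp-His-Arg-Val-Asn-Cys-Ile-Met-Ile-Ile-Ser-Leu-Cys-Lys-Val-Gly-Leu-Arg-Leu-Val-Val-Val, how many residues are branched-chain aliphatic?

Valine (V), leucine (L), and isoleucine (I) are the branched-chain amino acids.
Matching residues: Ile2, Val3, Val5, Val11, Ile14, Ile16, Ile17, Leu19, Val22, Leu24, Leu26, Val27, Val28, Val29.

14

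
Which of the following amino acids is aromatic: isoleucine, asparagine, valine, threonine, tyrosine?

tyrosine

The aromatic amino acids are Phe (F, benzyl), Trp (W, indole), and Tyr (Y, phenol).
Of the listed options, only tyrosine belongs to this group.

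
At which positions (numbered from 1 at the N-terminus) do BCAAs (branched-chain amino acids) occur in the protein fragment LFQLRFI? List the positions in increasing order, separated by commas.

1, 4, 7

Valine (V), leucine (L), and isoleucine (I) are the branched-chain amino acids.
Matching residues: L1, L4, I7.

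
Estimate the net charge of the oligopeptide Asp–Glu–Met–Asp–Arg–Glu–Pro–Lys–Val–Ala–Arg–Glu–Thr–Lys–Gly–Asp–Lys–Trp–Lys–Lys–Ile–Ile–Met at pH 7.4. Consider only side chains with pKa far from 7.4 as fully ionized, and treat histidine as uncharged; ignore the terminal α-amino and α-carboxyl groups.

+1

At pH ~7.4 the Lys and Arg side chains are protonated (+1), the Asp and Glu side chains are deprotonated (−1), and with His taken as neutral all other side chains carry no charge.
Positive (K, R): Arg5, Lys8, Arg11, Lys14, Lys17, Lys19, Lys20 → +7.
Negative (D, E): Asp1, Glu2, Asp4, Glu6, Glu12, Asp16 → −6.
Net charge = (+7) + (−6) = +1.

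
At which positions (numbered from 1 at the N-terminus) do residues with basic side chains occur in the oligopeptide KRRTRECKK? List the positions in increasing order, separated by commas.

The basic amino acids are Lys (K), Arg (R), and His (H).
Matching residues: K1, R2, R3, R5, K8, K9.

1, 2, 3, 5, 8, 9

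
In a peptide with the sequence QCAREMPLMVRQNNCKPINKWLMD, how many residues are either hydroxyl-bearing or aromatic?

Hydroxyl-bearing: S, T, Y. Aromatic: F, W, Y.
Hydroxyl-bearing residues here: none (0).
Aromatic residues here: W21 (1).
(Y belongs to both groups, but none appear in this sequence.) Total = 0 + 1 = 1.

1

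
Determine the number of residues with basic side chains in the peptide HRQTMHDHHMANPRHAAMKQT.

K, R, and H are the three residues with basic side chains (ε-amine, guanidinium, and imidazole respectively).
Matching residues: H1, R2, H6, H8, H9, R14, H15, K19.

8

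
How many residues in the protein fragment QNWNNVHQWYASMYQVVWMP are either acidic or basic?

1

Acidic: D, E. Basic: H, K, R.
Acidic residues here: none (0).
Basic residues here: H7 (1).
The two groups share no amino acid, so total = 0 + 1 = 1.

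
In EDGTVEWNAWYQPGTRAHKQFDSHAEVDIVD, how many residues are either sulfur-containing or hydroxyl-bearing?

4

Sulfur-containing: C, M. Hydroxyl-bearing: S, T, Y.
Sulfur-containing residues here: none (0).
Hydroxyl-bearing residues here: T4, Y11, T15, S23 (4).
The two groups share no amino acid, so total = 0 + 4 = 4.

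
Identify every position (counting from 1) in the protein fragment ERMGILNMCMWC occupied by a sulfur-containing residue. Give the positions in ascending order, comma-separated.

3, 8, 9, 10, 12

The sulfur-bearing residues are cysteine (–SH) and methionine (–S–CH₃).
Matching residues: M3, M8, C9, M10, C12.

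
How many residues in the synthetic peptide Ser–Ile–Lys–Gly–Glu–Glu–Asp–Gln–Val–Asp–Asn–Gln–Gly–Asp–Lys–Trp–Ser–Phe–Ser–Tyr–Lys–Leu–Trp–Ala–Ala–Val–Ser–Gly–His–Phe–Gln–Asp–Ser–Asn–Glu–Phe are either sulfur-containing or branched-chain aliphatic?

Sulfur-containing: C, M. Branched-chain aliphatic: I, L, V.
Sulfur-containing residues here: none (0).
Branched-chain aliphatic residues here: Ile2, Val9, Leu22, Val26 (4).
The two groups share no amino acid, so total = 0 + 4 = 4.

4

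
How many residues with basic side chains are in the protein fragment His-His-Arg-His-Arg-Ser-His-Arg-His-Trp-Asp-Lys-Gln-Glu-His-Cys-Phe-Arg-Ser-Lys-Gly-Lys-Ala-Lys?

14

Lysine (K), arginine (R), and histidine (H) have basic, nitrogen-containing side chains.
Matching residues: His1, His2, Arg3, His4, Arg5, His7, Arg8, His9, Lys12, His15, Arg18, Lys20, Lys22, Lys24.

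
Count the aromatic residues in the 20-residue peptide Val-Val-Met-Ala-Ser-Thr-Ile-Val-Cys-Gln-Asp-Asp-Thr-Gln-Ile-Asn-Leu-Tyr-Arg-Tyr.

2

Phenylalanine (F), tryptophan (W), and tyrosine (Y) have aromatic ring side chains.
Matching residues: Tyr18, Tyr20.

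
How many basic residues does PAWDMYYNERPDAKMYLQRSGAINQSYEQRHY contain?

Lysine (K), arginine (R), and histidine (H) have basic, nitrogen-containing side chains.
Matching residues: R10, K14, R19, R30, H31.

5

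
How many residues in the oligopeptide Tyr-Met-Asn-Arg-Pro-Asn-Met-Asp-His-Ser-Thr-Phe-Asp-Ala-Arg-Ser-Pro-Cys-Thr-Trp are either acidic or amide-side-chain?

Acidic: D, E. Amide-side-chain: N, Q.
Acidic residues here: Asp8, Asp13 (2).
Amide-side-chain residues here: Asn3, Asn6 (2).
The two groups share no amino acid, so total = 2 + 2 = 4.

4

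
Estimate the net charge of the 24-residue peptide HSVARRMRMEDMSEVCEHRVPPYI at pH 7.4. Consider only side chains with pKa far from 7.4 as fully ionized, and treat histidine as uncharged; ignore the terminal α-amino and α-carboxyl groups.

0

The side chains ionized at physiological pH are Lys/Arg (+1) and Asp/Glu (−1); with His treated as neutral, nothing else contributes.
Positive (K, R): R5, R6, R8, R19 → +4.
Negative (D, E): E10, D11, E14, E17 → −4.
Net charge = (+4) + (−4) = 0.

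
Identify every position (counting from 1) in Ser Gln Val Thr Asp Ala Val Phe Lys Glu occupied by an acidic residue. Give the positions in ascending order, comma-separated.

5, 10

Only D (aspartate) and E (glutamate) carry a side-chain carboxylic acid.
Matching residues: Asp5, Glu10.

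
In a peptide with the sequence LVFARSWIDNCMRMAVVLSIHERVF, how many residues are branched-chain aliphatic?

Valine (V), leucine (L), and isoleucine (I) are the branched-chain amino acids.
Matching residues: L1, V2, I8, V16, V17, L18, I20, V24.

8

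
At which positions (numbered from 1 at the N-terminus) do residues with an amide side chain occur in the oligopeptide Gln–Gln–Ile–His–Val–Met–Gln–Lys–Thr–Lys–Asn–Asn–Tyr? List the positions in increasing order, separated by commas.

Only N (asparagine) and Q (glutamine) carry a side-chain carboxamide.
Matching residues: Gln1, Gln2, Gln7, Asn11, Asn12.

1, 2, 7, 11, 12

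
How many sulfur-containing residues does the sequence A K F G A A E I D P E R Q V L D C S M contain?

Cysteine (C, thiol) and methionine (M, thioether) are the two sulfur-containing amino acids.
Matching residues: C17, M19.

2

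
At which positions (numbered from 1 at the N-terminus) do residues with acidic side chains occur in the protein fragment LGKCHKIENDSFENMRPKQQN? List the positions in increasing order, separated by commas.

8, 10, 13

The acidic residues are Asp (D) and Glu (E), whose side chains end in a carboxylate group.
Matching residues: E8, D10, E13.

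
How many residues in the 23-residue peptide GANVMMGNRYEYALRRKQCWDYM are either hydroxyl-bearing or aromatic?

Hydroxyl-bearing: S, T, Y. Aromatic: F, W, Y.
Hydroxyl-bearing residues here: Y10, Y12, Y22 (3).
Aromatic residues here: Y10, Y12, W20, Y22 (4).
Y is in both groups, so the 3 Y residues must not be double-counted.
Total = 3 + 4 − 3 = 4.

4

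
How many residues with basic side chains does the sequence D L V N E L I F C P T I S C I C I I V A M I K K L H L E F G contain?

3

The basic amino acids are Lys (K), Arg (R), and His (H).
Matching residues: K23, K24, H26.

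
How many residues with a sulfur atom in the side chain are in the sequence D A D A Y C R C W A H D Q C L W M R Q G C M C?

7

The sulfur-bearing residues are cysteine (–SH) and methionine (–S–CH₃).
Matching residues: C6, C8, C14, M17, C21, M22, C23.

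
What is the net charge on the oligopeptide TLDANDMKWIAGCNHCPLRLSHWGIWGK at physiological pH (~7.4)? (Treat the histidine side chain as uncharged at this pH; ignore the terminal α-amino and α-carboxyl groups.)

+1

At pH ~7.4 the Lys and Arg side chains are protonated (+1), the Asp and Glu side chains are deprotonated (−1), and with His taken as neutral all other side chains carry no charge.
Positive (K, R): K8, R19, K28 → +3.
Negative (D, E): D3, D6 → −2.
Net charge = (+3) + (−2) = +1.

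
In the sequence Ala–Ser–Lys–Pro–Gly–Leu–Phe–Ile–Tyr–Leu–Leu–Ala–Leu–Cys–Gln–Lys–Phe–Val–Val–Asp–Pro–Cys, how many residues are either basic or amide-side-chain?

3

Basic: H, K, R. Amide-side-chain: N, Q.
Basic residues here: Lys3, Lys16 (2).
Amide-side-chain residues here: Gln15 (1).
The two groups share no amino acid, so total = 2 + 1 = 3.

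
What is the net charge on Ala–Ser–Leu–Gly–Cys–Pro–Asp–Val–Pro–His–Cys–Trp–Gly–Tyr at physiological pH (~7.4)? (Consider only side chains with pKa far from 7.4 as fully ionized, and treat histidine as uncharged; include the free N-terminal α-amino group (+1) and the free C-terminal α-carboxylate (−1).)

At pH ~7.4 the Lys and Arg side chains are protonated (+1), the Asp and Glu side chains are deprotonated (−1), and with His taken as neutral all other side chains carry no charge.
Positive (K, R): none → +0.
Negative (D, E): Asp7 → −1.
The N-terminus (+1) and C-terminus (−1) cancel.
Net charge = (+0) + (−1) = −1.

-1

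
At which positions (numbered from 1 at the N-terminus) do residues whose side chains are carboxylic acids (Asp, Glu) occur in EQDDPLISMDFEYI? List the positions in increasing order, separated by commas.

1, 3, 4, 10, 12

Matching residues: E1, D3, D4, D10, E12.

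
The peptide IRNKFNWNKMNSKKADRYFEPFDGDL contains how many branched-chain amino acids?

2

Valine (V), leucine (L), and isoleucine (I) are the branched-chain amino acids.
Matching residues: I1, L26.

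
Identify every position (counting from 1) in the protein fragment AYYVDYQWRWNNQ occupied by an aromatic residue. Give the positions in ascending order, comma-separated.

2, 3, 6, 8, 10

The aromatic amino acids are Phe (F, benzyl), Trp (W, indole), and Tyr (Y, phenol).
Matching residues: Y2, Y3, Y6, W8, W10.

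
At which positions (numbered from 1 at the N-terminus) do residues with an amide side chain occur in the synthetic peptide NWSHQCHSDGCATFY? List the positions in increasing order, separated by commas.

1, 5

Asparagine (N) and glutamine (Q) have uncharged amide side chains.
Matching residues: N1, Q5.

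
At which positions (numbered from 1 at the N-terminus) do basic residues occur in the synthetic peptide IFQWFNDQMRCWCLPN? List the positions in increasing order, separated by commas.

10

Lysine (K), arginine (R), and histidine (H) have basic, nitrogen-containing side chains.
Matching residues: R10.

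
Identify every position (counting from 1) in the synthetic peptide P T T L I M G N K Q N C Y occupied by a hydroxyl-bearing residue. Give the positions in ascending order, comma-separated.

2, 3, 13

Matching residues: T2, T3, Y13.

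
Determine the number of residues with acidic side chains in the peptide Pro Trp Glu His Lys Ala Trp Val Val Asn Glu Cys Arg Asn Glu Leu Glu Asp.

The acidic residues are Asp (D) and Glu (E), whose side chains end in a carboxylate group.
Matching residues: Glu3, Glu11, Glu15, Glu17, Asp18.

5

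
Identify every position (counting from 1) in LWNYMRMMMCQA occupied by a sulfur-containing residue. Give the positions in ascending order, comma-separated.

Matching residues: M5, M7, M8, M9, C10.

5, 7, 8, 9, 10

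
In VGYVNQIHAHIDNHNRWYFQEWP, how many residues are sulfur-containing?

The sulfur-bearing residues are cysteine (–SH) and methionine (–S–CH₃).
None of the 23 residues belong to this group.

0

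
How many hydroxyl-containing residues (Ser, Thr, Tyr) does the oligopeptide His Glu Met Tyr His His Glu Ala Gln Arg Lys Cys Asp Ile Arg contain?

Matching residues: Tyr4.

1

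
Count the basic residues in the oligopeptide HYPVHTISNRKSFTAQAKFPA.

5

K, R, and H are the three residues with basic side chains (ε-amine, guanidinium, and imidazole respectively).
Matching residues: H1, H5, R10, K11, K18.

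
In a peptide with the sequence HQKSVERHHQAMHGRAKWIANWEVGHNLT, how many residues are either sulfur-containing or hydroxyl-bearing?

3

Sulfur-containing: C, M. Hydroxyl-bearing: S, T, Y.
Sulfur-containing residues here: M12 (1).
Hydroxyl-bearing residues here: S4, T29 (2).
The two groups share no amino acid, so total = 1 + 2 = 3.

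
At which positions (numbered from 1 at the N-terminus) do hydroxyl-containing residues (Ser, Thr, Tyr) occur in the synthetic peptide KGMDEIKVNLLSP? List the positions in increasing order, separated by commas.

12

Matching residues: S12.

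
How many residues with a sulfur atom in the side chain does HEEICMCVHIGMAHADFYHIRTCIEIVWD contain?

5

Only Cys (C) and Met (M) have a sulfur atom in the side chain.
Matching residues: C5, M6, C7, M12, C23.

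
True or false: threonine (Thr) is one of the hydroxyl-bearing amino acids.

True

Serine (S), threonine (T), and tyrosine (Y) each carry a hydroxyl group on the side chain.
Threonine is in this group.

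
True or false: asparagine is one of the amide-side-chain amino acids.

Only N (asparagine) and Q (glutamine) carry a side-chain carboxamide.
Asparagine is in this group.

True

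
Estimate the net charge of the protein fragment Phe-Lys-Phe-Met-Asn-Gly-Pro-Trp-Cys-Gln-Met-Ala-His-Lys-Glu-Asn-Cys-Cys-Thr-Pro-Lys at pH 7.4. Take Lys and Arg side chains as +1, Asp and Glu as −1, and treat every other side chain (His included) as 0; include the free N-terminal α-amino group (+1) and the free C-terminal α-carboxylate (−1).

+2

Positive (K, R): Lys2, Lys14, Lys21 → +3.
Negative (D, E): Glu15 → −1.
The N-terminus (+1) and C-terminus (−1) cancel.
Net charge = (+3) + (−1) = +2.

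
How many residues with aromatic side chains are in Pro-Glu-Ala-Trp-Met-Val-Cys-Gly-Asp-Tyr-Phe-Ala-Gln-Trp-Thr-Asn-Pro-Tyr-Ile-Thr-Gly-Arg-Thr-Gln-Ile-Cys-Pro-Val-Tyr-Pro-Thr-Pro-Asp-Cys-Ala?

Phenylalanine (F), tryptophan (W), and tyrosine (Y) have aromatic ring side chains.
Matching residues: Trp4, Tyr10, Phe11, Trp14, Tyr18, Tyr29.

6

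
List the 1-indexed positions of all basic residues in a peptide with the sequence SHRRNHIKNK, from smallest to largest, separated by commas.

K, R, and H are the three residues with basic side chains (ε-amine, guanidinium, and imidazole respectively).
Matching residues: H2, R3, R4, H6, K8, K10.

2, 3, 4, 6, 8, 10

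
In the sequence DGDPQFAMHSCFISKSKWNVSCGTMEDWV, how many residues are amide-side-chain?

2

Asparagine (N) and glutamine (Q) have uncharged amide side chains.
Matching residues: Q5, N19.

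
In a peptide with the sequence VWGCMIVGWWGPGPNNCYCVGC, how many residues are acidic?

Only D (aspartate) and E (glutamate) carry a side-chain carboxylic acid.
None of the 22 residues belong to this group.

0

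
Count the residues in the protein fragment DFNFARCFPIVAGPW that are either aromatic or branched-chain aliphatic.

Aromatic: F, W, Y. Branched-chain aliphatic: I, L, V.
Aromatic residues here: F2, F4, F8, W15 (4).
Branched-chain aliphatic residues here: I10, V11 (2).
The two groups share no amino acid, so total = 4 + 2 = 6.

6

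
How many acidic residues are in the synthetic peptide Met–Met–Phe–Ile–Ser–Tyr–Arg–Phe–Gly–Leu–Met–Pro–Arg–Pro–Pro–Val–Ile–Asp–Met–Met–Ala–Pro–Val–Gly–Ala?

1

Only D (aspartate) and E (glutamate) carry a side-chain carboxylic acid.
Matching residues: Asp18.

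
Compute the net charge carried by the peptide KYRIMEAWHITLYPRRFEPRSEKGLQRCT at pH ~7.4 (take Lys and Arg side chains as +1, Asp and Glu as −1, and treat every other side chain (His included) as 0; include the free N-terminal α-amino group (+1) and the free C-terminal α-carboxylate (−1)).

Positive (K, R): K1, R3, R15, R16, R20, K23, R27 → +7.
Negative (D, E): E6, E18, E22 → −3.
The N-terminus (+1) and C-terminus (−1) cancel.
Net charge = (+7) + (−3) = +4.

+4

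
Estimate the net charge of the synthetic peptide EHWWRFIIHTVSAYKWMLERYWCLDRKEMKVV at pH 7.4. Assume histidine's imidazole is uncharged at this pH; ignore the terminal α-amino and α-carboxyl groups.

+2

At pH ~7.4 the Lys and Arg side chains are protonated (+1), the Asp and Glu side chains are deprotonated (−1), and with His taken as neutral all other side chains carry no charge.
Positive (K, R): R5, K15, R20, R26, K27, K30 → +6.
Negative (D, E): E1, E19, D25, E28 → −4.
Net charge = (+6) + (−4) = +2.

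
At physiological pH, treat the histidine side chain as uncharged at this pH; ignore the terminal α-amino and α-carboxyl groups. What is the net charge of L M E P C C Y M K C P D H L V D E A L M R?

The side chains ionized at physiological pH are Lys/Arg (+1) and Asp/Glu (−1); with His treated as neutral, nothing else contributes.
Positive (K, R): K9, R21 → +2.
Negative (D, E): E3, D12, D16, E17 → −4.
Net charge = (+2) + (−4) = −2.

-2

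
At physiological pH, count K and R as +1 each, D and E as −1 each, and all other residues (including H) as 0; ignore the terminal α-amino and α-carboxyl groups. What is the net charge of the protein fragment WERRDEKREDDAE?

-3

Positive (K, R): R3, R4, K7, R8 → +4.
Negative (D, E): E2, D5, E6, E9, D10, D11, E13 → −7.
Net charge = (+4) + (−7) = −3.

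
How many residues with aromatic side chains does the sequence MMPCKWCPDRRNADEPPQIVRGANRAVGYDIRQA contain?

2

Phenylalanine (F), tryptophan (W), and tyrosine (Y) have aromatic ring side chains.
Matching residues: W6, Y29.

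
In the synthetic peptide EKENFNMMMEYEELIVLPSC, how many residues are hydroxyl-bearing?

S, T, and Y are the three residues with a side-chain hydroxyl.
Matching residues: Y11, S19.

2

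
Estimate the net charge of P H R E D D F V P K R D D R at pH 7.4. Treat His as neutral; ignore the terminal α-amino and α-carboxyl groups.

Near pH 7.4, K and R contribute +1 each, D and E contribute −1 each, and every other side chain (His included, as stated) is uncharged.
Positive (K, R): R3, K10, R11, R14 → +4.
Negative (D, E): E4, D5, D6, D12, D13 → −5.
Net charge = (+4) + (−5) = −1.

-1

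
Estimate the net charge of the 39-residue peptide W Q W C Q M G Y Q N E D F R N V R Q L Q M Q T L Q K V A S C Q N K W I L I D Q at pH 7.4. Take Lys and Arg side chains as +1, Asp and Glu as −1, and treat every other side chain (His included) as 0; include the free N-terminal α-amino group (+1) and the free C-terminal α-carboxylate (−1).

Positive (K, R): R14, R17, K26, K33 → +4.
Negative (D, E): E11, D12, D38 → −3.
The N-terminus (+1) and C-terminus (−1) cancel.
Net charge = (+4) + (−3) = +1.

+1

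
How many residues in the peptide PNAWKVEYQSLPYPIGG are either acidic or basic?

2

Acidic: D, E. Basic: H, K, R.
Acidic residues here: E7 (1).
Basic residues here: K5 (1).
The two groups share no amino acid, so total = 1 + 1 = 2.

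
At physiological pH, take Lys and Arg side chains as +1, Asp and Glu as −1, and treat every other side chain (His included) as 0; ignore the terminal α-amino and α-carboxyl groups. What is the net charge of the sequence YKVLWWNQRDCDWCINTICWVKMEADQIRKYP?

+1

Positive (K, R): K2, R9, K22, R29, K30 → +5.
Negative (D, E): D10, D12, E24, D26 → −4.
Net charge = (+5) + (−4) = +1.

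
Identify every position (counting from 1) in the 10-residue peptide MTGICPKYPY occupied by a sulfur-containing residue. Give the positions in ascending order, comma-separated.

Only Cys (C) and Met (M) have a sulfur atom in the side chain.
Matching residues: M1, C5.

1, 5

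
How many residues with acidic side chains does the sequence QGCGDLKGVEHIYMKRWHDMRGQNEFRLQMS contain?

4

The acidic residues are Asp (D) and Glu (E), whose side chains end in a carboxylate group.
Matching residues: D5, E10, D19, E25.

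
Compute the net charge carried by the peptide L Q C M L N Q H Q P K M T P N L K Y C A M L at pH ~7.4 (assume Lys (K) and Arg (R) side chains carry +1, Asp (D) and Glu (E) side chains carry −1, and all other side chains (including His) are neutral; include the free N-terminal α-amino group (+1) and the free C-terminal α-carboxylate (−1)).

+2

Positive (K, R): K11, K17 → +2.
Negative (D, E): none → −0.
The N-terminus (+1) and C-terminus (−1) cancel.
Net charge = (+2) + (−0) = +2.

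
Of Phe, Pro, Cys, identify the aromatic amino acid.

The aromatic amino acids are Phe (F, benzyl), Trp (W, indole), and Tyr (Y, phenol).
Of the listed options, only Phe belongs to this group.

Phe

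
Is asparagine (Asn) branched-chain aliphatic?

The BCAAs are Val, Leu, and Ile — aliphatic side chains with a branch point.
Asparagine is not in this group.

No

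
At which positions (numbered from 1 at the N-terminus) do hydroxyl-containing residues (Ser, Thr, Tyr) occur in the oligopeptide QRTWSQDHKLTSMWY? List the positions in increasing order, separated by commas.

3, 5, 11, 12, 15

Matching residues: T3, S5, T11, S12, Y15.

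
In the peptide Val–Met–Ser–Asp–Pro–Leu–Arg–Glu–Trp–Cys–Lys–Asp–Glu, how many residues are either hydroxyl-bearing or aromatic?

Hydroxyl-bearing: S, T, Y. Aromatic: F, W, Y.
Hydroxyl-bearing residues here: Ser3 (1).
Aromatic residues here: Trp9 (1).
(Y belongs to both groups, but none appear in this sequence.) Total = 1 + 1 = 2.

2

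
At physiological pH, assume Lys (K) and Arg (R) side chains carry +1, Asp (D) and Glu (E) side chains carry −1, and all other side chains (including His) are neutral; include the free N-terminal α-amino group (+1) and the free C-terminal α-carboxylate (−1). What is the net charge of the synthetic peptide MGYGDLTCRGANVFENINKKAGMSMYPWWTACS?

Positive (K, R): R9, K19, K20 → +3.
Negative (D, E): D5, E15 → −2.
The N-terminus (+1) and C-terminus (−1) cancel.
Net charge = (+3) + (−2) = +1.

+1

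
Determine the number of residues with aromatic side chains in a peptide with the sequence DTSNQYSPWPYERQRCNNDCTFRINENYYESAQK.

The aromatic amino acids are Phe (F, benzyl), Trp (W, indole), and Tyr (Y, phenol).
Matching residues: Y6, W9, Y11, F22, Y28, Y29.

6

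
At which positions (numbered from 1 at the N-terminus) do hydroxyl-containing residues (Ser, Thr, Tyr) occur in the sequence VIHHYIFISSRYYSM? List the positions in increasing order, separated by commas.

5, 9, 10, 12, 13, 14

Matching residues: Y5, S9, S10, Y12, Y13, S14.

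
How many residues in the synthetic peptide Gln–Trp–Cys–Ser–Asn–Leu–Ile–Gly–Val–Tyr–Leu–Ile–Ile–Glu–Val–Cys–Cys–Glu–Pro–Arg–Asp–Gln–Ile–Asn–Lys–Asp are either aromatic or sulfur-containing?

5

Aromatic: F, W, Y. Sulfur-containing: C, M.
Aromatic residues here: Trp2, Tyr10 (2).
Sulfur-containing residues here: Cys3, Cys16, Cys17 (3).
The two groups share no amino acid, so total = 2 + 3 = 5.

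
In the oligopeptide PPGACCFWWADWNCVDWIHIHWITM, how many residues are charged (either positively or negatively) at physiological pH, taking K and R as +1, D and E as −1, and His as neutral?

Charged side chains at pH ~7.4: K, R (positive); D, E (negative).
Matching residues: D11, D16.

2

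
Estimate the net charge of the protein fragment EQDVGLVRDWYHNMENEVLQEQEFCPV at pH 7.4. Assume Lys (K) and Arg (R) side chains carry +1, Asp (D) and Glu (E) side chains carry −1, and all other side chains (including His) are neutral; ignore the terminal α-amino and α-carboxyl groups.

Positive (K, R): R8 → +1.
Negative (D, E): E1, D3, D9, E15, E17, E21, E23 → −7.
Net charge = (+1) + (−7) = −6.

-6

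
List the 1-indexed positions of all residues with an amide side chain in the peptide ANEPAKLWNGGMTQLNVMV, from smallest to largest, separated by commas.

Only N (asparagine) and Q (glutamine) carry a side-chain carboxamide.
Matching residues: N2, N9, Q14, N16.

2, 9, 14, 16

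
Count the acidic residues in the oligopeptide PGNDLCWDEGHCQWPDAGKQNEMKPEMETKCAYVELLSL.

Aspartate (D) and glutamate (E) have carboxylic-acid side chains and are the acidic amino acids.
Matching residues: D4, D8, E9, D16, E22, E26, E28, E35.

8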